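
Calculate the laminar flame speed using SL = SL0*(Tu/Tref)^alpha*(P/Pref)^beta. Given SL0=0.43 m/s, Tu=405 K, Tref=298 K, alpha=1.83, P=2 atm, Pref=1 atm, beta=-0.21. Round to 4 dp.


SL = SL0 * (Tu/Tref)^alpha * (P/Pref)^beta
T ratio = 405/298 = 1.35906040
(T ratio)^alpha = 1.35906040^1.83 = 1.753182
(P/Pref)^beta = 2^(-0.21) = 0.864537
SL = 0.43 * 1.753182 * 0.864537 = 0.6517 m/s


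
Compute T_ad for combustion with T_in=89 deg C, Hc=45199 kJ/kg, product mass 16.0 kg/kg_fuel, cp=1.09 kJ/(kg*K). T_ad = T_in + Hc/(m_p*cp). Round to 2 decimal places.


T_ad = T_in + Hc / (m_p * cp)
Denominator = 16.0 * 1.09 = 17.4400
Temperature rise = 45199 / 17.4400 = 2591.69 K
T_ad = 89 + 2591.69 = 2680.69 deg C


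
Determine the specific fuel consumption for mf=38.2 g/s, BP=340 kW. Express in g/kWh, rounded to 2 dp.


SFC = (mf / BP) * 3600
Rate = 38.2 / 340 = 0.112353 g/(s*kW)
SFC = 0.112353 * 3600 = 404.47 g/kWh


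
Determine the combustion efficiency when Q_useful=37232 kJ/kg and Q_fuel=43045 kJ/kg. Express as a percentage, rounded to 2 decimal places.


Efficiency = (Q_useful / Q_fuel) * 100
Efficiency = (37232 / 43045) * 100
Efficiency = 0.8650 * 100 = 86.50%


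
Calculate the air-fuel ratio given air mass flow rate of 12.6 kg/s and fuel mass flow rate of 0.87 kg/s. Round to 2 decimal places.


AFR = m_air / m_fuel
AFR = 12.6 / 0.87 = 14.48


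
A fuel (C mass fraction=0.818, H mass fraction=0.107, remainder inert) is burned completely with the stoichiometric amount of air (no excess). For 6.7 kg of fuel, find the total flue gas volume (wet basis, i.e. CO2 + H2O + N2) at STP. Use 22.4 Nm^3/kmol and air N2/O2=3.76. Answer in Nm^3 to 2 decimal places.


Per kg fuel: CO2 = (C/12 kmol)*22.4 = (0.818/12)*22.4 = 1.52693 Nm^3
Per kg fuel: H2O = (H/2 kmol)*22.4 = (0.107/2)*22.4 = 1.19840 Nm^3
O2 needed per kg fuel = C/12 + H/4 = 0.818/12 + 0.107/4 = 0.09491667 kmol
Per kg fuel: N2 = O2*3.76*22.4 = 0.09491667*3.76*22.4 = 7.99426 Nm^3
Total per kg = 1.52693 + 1.19840 + 7.99426 = 10.71959 Nm^3
Total = 10.71959 * 6.7 = 71.82 Nm^3


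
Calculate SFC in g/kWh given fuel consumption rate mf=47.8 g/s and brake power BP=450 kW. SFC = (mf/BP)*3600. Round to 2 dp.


SFC = (mf / BP) * 3600
Rate = 47.8 / 450 = 0.106222 g/(s*kW)
SFC = 0.106222 * 3600 = 382.40 g/kWh


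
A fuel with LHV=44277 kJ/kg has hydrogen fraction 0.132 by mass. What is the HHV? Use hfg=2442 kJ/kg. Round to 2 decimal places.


HHV = LHV + hfg * 9 * H
Water addition = 2442 * 9 * 0.132 = 2901.096 kJ/kg
HHV = 44277 + 2901.096 = 47178.10 kJ/kg


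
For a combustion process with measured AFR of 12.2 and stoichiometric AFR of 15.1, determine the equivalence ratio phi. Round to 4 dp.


phi = AFR_stoich / AFR_actual
phi = 15.1 / 12.2 = 1.2377


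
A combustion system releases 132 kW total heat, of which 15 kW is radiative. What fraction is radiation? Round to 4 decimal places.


f_rad = Q_rad / Q_total
f_rad = 15 / 132 = 0.1136


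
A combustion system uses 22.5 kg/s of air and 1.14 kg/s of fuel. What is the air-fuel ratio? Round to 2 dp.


AFR = m_air / m_fuel
AFR = 22.5 / 1.14 = 19.74


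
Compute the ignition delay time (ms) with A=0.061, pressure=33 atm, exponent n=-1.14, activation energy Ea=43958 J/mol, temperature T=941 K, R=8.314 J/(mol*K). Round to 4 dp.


tau = A * P^n * exp(Ea/(R*T))
P^n = 33^(-1.14) = 0.01857352
Ea/(R*T) = 43958/(8.314*941) = 5.618732
exp(Ea/(R*T)) = 275.539646
tau = 0.061 * 0.01857352 * 275.539646 = 0.3122 ms


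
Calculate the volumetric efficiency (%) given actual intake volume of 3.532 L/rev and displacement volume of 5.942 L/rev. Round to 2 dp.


eta_v = (V_actual / V_disp) * 100
Ratio = 3.532 / 5.942 = 0.5944
eta_v = 0.5944 * 100 = 59.44%


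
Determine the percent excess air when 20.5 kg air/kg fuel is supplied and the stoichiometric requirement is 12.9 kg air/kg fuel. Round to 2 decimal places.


Excess air = actual - stoichiometric = 20.5 - 12.9 = 7.60 kg/kg fuel
Excess air % = (excess / stoich) * 100 = (7.60 / 12.9) * 100 = 58.91%


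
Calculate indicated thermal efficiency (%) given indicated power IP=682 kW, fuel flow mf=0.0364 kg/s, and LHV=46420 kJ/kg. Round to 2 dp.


eta_ith = (IP / (mf * LHV)) * 100
Denominator = 0.0364 * 46420 = 1689.6880 kW
eta_ith = (682 / 1689.6880) * 100 = 40.36%


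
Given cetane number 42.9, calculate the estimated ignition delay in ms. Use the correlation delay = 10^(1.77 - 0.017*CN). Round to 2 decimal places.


delay = 10^(1.77 - 0.017*CN)
Exponent = 1.77 - 0.017*42.9 = 1.0407
delay = 10^1.0407 = 10.98 ms


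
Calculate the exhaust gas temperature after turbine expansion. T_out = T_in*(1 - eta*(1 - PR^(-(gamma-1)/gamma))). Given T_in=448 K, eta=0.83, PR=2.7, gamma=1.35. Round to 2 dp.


T_out = T_in * (1 - eta * (1 - PR^(-(gamma-1)/gamma)))
Exponent = -(1.35-1)/1.35 = -0.25925926
PR^exp = 2.7^(-0.25925926) = 0.77297411
Factor = 1 - 0.83*(1 - 0.77297411) = 0.81156851
T_out = 448 * 0.81156851 = 363.58 K


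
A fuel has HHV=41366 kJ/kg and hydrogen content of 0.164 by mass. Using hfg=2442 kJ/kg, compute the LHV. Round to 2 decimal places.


LHV = HHV - hfg * 9 * H
Water correction = 2442 * 9 * 0.164 = 3604.392 kJ/kg
LHV = 41366 - 3604.392 = 37761.61 kJ/kg


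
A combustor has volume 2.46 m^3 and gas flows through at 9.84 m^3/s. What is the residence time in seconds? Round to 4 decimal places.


tau = V / Q_flow
tau = 2.46 / 9.84 = 0.2500 s


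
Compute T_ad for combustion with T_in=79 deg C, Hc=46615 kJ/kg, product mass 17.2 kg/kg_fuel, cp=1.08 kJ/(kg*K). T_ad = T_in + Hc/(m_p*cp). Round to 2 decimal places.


T_ad = T_in + Hc / (m_p * cp)
Denominator = 17.2 * 1.08 = 18.5760
Temperature rise = 46615 / 18.5760 = 2509.42 K
T_ad = 79 + 2509.42 = 2588.42 deg C


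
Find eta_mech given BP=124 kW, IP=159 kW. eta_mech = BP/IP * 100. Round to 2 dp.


eta_mech = (BP / IP) * 100
Ratio = 124 / 159 = 0.7799
eta_mech = 0.7799 * 100 = 77.99%


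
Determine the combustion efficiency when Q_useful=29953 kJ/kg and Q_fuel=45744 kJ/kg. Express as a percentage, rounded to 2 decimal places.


Efficiency = (Q_useful / Q_fuel) * 100
Efficiency = (29953 / 45744) * 100
Efficiency = 0.6548 * 100 = 65.48%


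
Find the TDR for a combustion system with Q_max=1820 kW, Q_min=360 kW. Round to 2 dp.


TDR = Q_max / Q_min
TDR = 1820 / 360 = 5.06


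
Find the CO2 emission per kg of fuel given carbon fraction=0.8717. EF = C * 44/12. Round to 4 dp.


EF = C_frac * (M_CO2 / M_C)
EF = 0.8717 * (44/12)
EF = 0.8717 * 3.666667 = 3.1962 kg_CO2/kg_fuel


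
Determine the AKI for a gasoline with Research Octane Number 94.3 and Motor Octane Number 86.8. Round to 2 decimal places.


AKI = (RON + MON) / 2
AKI = (94.3 + 86.8) / 2
AKI = 181.1 / 2 = 90.55


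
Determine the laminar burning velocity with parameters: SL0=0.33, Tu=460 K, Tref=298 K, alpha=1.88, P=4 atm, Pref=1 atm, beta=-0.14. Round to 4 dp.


SL = SL0 * (Tu/Tref)^alpha * (P/Pref)^beta
T ratio = 460/298 = 1.54362416
(T ratio)^alpha = 1.54362416^1.88 = 2.261821
(P/Pref)^beta = 4^(-0.14) = 0.823591
SL = 0.33 * 2.261821 * 0.823591 = 0.6147 m/s


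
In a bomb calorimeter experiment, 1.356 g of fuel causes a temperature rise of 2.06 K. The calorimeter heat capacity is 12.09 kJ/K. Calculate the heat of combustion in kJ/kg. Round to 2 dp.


Hc = C_cal * delta_T / m_fuel
Q_released = 12.09 * 2.06 = 24.9054 kJ
m_fuel = 1.356 g = 1.356/1000 kg = 0.001356 kg
Hc = 24.9054 / 0.001356 = 18366.81 kJ/kg


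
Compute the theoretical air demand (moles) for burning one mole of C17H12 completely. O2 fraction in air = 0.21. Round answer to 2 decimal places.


Balanced combustion: C17H12 + 20 O2 -> 17 CO2 + 6 H2O
O2 needed = C + H/4 = 17 + 12/4 = 20.00 moles
Air moles = O2 / 0.21 = 20.00 / 0.21 = 95.24 moles air


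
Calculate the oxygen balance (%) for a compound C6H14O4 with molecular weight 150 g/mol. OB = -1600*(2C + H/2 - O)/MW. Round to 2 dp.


OB = -1600 * (2C + H/2 - O) / MW
Inner = 2*6 + 14/2 - 4 = 15.00
OB = -1600 * 15.00 / 150 = -160.00%


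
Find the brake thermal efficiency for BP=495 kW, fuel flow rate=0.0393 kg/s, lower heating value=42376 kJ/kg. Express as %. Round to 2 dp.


eta_BTE = (BP / (mf * LHV)) * 100
Denominator = 0.0393 * 42376 = 1665.3768 kW
eta_BTE = (495 / 1665.3768) * 100 = 29.72%


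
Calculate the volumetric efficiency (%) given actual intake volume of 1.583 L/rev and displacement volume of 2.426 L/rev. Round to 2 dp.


eta_v = (V_actual / V_disp) * 100
Ratio = 1.583 / 2.426 = 0.6525
eta_v = 0.6525 * 100 = 65.25%


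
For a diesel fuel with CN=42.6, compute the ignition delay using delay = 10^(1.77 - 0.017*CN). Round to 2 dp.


delay = 10^(1.77 - 0.017*CN)
Exponent = 1.77 - 0.017*42.6 = 1.0458
delay = 10^1.0458 = 11.11 ms


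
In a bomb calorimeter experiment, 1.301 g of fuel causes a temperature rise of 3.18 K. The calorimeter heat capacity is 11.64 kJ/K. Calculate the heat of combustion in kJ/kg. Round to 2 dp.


Hc = C_cal * delta_T / m_fuel
Q_released = 11.64 * 3.18 = 37.0152 kJ
m_fuel = 1.301 g = 1.301/1000 kg = 0.001301 kg
Hc = 37.0152 / 0.001301 = 28451.35 kJ/kg


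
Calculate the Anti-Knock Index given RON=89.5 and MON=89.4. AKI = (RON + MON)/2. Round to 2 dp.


AKI = (RON + MON) / 2
AKI = (89.5 + 89.4) / 2
AKI = 178.9 / 2 = 89.45


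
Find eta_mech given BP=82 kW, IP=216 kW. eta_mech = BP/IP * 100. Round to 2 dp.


eta_mech = (BP / IP) * 100
Ratio = 82 / 216 = 0.3796
eta_mech = 0.3796 * 100 = 37.96%


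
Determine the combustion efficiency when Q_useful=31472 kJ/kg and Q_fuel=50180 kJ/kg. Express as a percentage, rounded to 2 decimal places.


Efficiency = (Q_useful / Q_fuel) * 100
Efficiency = (31472 / 50180) * 100
Efficiency = 0.6272 * 100 = 62.72%


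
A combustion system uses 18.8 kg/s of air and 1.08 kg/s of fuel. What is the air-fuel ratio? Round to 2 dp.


AFR = m_air / m_fuel
AFR = 18.8 / 1.08 = 17.41


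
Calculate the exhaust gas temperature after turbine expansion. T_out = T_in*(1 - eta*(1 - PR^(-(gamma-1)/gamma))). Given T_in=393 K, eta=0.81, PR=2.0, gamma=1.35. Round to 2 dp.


T_out = T_in * (1 - eta * (1 - PR^(-(gamma-1)/gamma)))
Exponent = -(1.35-1)/1.35 = -0.25925926
PR^exp = 2.0^(-0.25925926) = 0.83551680
Factor = 1 - 0.81*(1 - 0.83551680) = 0.86676861
T_out = 393 * 0.86676861 = 340.64 K


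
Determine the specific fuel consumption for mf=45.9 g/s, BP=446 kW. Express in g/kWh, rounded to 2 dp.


SFC = (mf / BP) * 3600
Rate = 45.9 / 446 = 0.102915 g/(s*kW)
SFC = 0.102915 * 3600 = 370.49 g/kWh


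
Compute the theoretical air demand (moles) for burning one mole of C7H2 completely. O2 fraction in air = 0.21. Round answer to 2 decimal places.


Balanced combustion: C7H2 + 7.5 O2 -> 7 CO2 + 1 H2O
O2 needed = C + H/4 = 7 + 2/4 = 7.50 moles
Air moles = O2 / 0.21 = 7.50 / 0.21 = 35.71 moles air


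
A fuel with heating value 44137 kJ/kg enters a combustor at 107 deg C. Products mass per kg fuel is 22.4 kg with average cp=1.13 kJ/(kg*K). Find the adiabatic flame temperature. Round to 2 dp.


T_ad = T_in + Hc / (m_p * cp)
Denominator = 22.4 * 1.13 = 25.3120
Temperature rise = 44137 / 25.3120 = 1743.72 K
T_ad = 107 + 1743.72 = 1850.72 deg C


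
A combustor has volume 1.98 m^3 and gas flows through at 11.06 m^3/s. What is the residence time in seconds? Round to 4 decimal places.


tau = V / Q_flow
tau = 1.98 / 11.06 = 0.1790 s


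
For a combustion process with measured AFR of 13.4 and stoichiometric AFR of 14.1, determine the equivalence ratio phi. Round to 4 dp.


phi = AFR_stoich / AFR_actual
phi = 14.1 / 13.4 = 1.0522


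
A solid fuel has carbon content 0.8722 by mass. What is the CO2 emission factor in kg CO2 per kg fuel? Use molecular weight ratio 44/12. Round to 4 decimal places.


EF = C_frac * (M_CO2 / M_C)
EF = 0.8722 * (44/12)
EF = 0.8722 * 3.666667 = 3.1981 kg_CO2/kg_fuel


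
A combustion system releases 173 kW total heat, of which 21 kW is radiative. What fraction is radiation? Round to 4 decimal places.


f_rad = Q_rad / Q_total
f_rad = 21 / 173 = 0.1214


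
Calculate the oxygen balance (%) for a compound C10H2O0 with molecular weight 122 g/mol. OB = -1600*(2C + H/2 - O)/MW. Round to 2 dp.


OB = -1600 * (2C + H/2 - O) / MW
Inner = 2*10 + 2/2 - 0 = 21.00
OB = -1600 * 21.00 / 122 = -275.41%


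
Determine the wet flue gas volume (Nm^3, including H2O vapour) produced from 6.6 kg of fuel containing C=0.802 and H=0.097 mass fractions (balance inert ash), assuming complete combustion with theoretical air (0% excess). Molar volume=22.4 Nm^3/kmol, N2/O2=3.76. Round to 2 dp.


Per kg fuel: CO2 = (C/12 kmol)*22.4 = (0.802/12)*22.4 = 1.49707 Nm^3
Per kg fuel: H2O = (H/2 kmol)*22.4 = (0.097/2)*22.4 = 1.08640 Nm^3
O2 needed per kg fuel = C/12 + H/4 = 0.802/12 + 0.097/4 = 0.09108333 kmol
Per kg fuel: N2 = O2*3.76*22.4 = 0.09108333*3.76*22.4 = 7.67140 Nm^3
Total per kg = 1.49707 + 1.08640 + 7.67140 = 10.25487 Nm^3
Total = 10.25487 * 6.6 = 67.68 Nm^3


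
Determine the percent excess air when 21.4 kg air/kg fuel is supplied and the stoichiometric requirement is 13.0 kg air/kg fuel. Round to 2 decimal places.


Excess air = actual - stoichiometric = 21.4 - 13.0 = 8.40 kg/kg fuel
Excess air % = (excess / stoich) * 100 = (8.40 / 13.0) * 100 = 64.62%


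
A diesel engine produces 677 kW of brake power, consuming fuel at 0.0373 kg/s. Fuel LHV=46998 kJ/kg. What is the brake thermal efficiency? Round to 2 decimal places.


eta_BTE = (BP / (mf * LHV)) * 100
Denominator = 0.0373 * 46998 = 1753.0254 kW
eta_BTE = (677 / 1753.0254) * 100 = 38.62%


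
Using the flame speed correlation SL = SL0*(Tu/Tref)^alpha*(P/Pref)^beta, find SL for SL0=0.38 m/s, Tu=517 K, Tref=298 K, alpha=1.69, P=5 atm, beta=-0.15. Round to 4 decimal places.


SL = SL0 * (Tu/Tref)^alpha * (P/Pref)^beta
T ratio = 517/298 = 1.73489933
(T ratio)^alpha = 1.73489933^1.69 = 2.537310
(P/Pref)^beta = 5^(-0.15) = 0.785515
SL = 0.38 * 2.537310 * 0.785515 = 0.7574 m/s


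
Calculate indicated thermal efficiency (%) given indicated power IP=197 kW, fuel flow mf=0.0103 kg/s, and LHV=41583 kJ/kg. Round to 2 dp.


eta_ith = (IP / (mf * LHV)) * 100
Denominator = 0.0103 * 41583 = 428.3049 kW
eta_ith = (197 / 428.3049) * 100 = 46.00%


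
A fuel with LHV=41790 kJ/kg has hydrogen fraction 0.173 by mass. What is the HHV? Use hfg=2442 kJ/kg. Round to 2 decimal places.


HHV = LHV + hfg * 9 * H
Water addition = 2442 * 9 * 0.173 = 3802.194 kJ/kg
HHV = 41790 + 3802.194 = 45592.19 kJ/kg


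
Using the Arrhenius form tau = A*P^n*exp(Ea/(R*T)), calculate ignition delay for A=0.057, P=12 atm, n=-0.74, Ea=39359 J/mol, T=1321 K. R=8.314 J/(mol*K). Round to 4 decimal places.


tau = A * P^n * exp(Ea/(R*T))
P^n = 12^(-0.74) = 0.15900320
Ea/(R*T) = 39359/(8.314*1321) = 3.583696
exp(Ea/(R*T)) = 36.006391
tau = 0.057 * 0.15900320 * 36.006391 = 0.3263 ms


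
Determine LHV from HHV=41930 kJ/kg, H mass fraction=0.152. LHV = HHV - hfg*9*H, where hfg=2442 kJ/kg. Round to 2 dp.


LHV = HHV - hfg * 9 * H
Water correction = 2442 * 9 * 0.152 = 3340.656 kJ/kg
LHV = 41930 - 3340.656 = 38589.34 kJ/kg


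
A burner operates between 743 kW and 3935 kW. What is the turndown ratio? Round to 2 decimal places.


TDR = Q_max / Q_min
TDR = 3935 / 743 = 5.30


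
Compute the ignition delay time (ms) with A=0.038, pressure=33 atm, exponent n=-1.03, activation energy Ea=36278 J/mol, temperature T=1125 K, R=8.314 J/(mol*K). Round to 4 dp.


tau = A * P^n * exp(Ea/(R*T))
P^n = 33^(-1.03) = 0.02728542
Ea/(R*T) = 36278/(8.314*1125) = 3.878652
exp(Ea/(R*T)) = 48.358974
tau = 0.038 * 0.02728542 * 48.358974 = 0.0501 ms


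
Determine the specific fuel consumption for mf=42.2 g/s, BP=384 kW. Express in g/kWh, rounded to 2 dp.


SFC = (mf / BP) * 3600
Rate = 42.2 / 384 = 0.109896 g/(s*kW)
SFC = 0.109896 * 3600 = 395.63 g/kWh


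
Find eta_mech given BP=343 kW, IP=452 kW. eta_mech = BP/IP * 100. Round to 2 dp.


eta_mech = (BP / IP) * 100
Ratio = 343 / 452 = 0.7588
eta_mech = 0.7588 * 100 = 75.88%


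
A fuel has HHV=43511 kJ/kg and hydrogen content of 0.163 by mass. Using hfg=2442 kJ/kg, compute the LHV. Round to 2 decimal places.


LHV = HHV - hfg * 9 * H
Water correction = 2442 * 9 * 0.163 = 3582.414 kJ/kg
LHV = 43511 - 3582.414 = 39928.59 kJ/kg


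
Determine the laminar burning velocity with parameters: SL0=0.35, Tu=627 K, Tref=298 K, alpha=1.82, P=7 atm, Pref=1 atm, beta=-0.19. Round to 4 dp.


SL = SL0 * (Tu/Tref)^alpha * (P/Pref)^beta
T ratio = 627/298 = 2.10402685
(T ratio)^alpha = 2.10402685^1.82 = 3.872160
(P/Pref)^beta = 7^(-0.19) = 0.690926
SL = 0.35 * 3.872160 * 0.690926 = 0.9364 m/s


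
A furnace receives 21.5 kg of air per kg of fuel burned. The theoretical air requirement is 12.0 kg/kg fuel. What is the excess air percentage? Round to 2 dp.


Excess air = actual - stoichiometric = 21.5 - 12.0 = 9.50 kg/kg fuel
Excess air % = (excess / stoich) * 100 = (9.50 / 12.0) * 100 = 79.17%


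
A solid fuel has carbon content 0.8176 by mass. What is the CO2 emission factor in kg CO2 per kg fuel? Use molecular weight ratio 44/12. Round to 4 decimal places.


EF = C_frac * (M_CO2 / M_C)
EF = 0.8176 * (44/12)
EF = 0.8176 * 3.666667 = 2.9979 kg_CO2/kg_fuel


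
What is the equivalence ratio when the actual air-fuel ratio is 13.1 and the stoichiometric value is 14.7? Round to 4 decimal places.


phi = AFR_stoich / AFR_actual
phi = 14.7 / 13.1 = 1.1221


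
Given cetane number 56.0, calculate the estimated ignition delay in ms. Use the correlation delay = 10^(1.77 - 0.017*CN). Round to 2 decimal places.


delay = 10^(1.77 - 0.017*CN)
Exponent = 1.77 - 0.017*56.0 = 0.8180
delay = 10^0.8180 = 6.58 ms


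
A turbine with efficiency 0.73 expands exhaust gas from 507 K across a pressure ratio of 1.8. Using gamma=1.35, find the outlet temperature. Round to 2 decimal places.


T_out = T_in * (1 - eta * (1 - PR^(-(gamma-1)/gamma)))
Exponent = -(1.35-1)/1.35 = -0.25925926
PR^exp = 1.8^(-0.25925926) = 0.85865408
Factor = 1 - 0.73*(1 - 0.85865408) = 0.89681748
T_out = 507 * 0.89681748 = 454.69 K


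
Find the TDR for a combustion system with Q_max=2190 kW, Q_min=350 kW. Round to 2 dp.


TDR = Q_max / Q_min
TDR = 2190 / 350 = 6.26


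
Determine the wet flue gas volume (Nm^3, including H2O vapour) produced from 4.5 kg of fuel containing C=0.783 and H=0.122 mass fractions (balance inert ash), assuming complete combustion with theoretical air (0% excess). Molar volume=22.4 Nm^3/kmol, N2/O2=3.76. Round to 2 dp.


Per kg fuel: CO2 = (C/12 kmol)*22.4 = (0.783/12)*22.4 = 1.46160 Nm^3
Per kg fuel: H2O = (H/2 kmol)*22.4 = (0.122/2)*22.4 = 1.36640 Nm^3
O2 needed per kg fuel = C/12 + H/4 = 0.783/12 + 0.122/4 = 0.09575000 kmol
Per kg fuel: N2 = O2*3.76*22.4 = 0.09575000*3.76*22.4 = 8.06445 Nm^3
Total per kg = 1.46160 + 1.36640 + 8.06445 = 10.89245 Nm^3
Total = 10.89245 * 4.5 = 49.02 Nm^3


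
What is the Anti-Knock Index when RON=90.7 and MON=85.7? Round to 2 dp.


AKI = (RON + MON) / 2
AKI = (90.7 + 85.7) / 2
AKI = 176.4 / 2 = 88.20


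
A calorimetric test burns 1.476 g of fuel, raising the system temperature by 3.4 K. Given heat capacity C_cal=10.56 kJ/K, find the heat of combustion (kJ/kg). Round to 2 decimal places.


Hc = C_cal * delta_T / m_fuel
Q_released = 10.56 * 3.4 = 35.9040 kJ
m_fuel = 1.476 g = 1.476/1000 kg = 0.001476 kg
Hc = 35.9040 / 0.001476 = 24325.20 kJ/kg


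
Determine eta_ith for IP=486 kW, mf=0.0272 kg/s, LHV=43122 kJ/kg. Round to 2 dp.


eta_ith = (IP / (mf * LHV)) * 100
Denominator = 0.0272 * 43122 = 1172.9184 kW
eta_ith = (486 / 1172.9184) * 100 = 41.44%


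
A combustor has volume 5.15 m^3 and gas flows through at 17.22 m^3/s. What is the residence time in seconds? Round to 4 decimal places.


tau = V / Q_flow
tau = 5.15 / 17.22 = 0.2991 s


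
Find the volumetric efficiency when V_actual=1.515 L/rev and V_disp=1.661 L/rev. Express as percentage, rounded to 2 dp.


eta_v = (V_actual / V_disp) * 100
Ratio = 1.515 / 1.661 = 0.9121
eta_v = 0.9121 * 100 = 91.21%


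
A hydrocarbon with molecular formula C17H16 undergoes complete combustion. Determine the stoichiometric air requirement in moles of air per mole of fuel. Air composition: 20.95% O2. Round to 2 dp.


Balanced combustion: C17H16 + 21 O2 -> 17 CO2 + 8 H2O
O2 needed = C + H/4 = 17 + 16/4 = 21.00 moles
Air moles = O2 / 0.2095 = 21.00 / 0.2095 = 100.24 moles air


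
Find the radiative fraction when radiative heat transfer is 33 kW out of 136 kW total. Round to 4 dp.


f_rad = Q_rad / Q_total
f_rad = 33 / 136 = 0.2426


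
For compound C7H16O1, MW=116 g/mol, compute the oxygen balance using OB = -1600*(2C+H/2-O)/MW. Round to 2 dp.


OB = -1600 * (2C + H/2 - O) / MW
Inner = 2*7 + 16/2 - 1 = 21.00
OB = -1600 * 21.00 / 116 = -289.66%


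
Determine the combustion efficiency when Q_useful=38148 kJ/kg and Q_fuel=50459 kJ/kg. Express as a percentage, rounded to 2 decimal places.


Efficiency = (Q_useful / Q_fuel) * 100
Efficiency = (38148 / 50459) * 100
Efficiency = 0.7560 * 100 = 75.60%


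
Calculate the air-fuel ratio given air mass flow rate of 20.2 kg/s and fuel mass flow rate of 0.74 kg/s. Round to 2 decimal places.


AFR = m_air / m_fuel
AFR = 20.2 / 0.74 = 27.30


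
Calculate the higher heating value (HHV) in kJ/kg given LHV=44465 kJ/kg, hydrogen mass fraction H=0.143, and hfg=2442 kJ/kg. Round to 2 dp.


HHV = LHV + hfg * 9 * H
Water addition = 2442 * 9 * 0.143 = 3142.854 kJ/kg
HHV = 44465 + 3142.854 = 47607.85 kJ/kg


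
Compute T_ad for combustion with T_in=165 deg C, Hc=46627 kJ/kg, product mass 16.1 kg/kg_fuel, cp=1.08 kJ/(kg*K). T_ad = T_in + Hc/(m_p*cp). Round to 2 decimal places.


T_ad = T_in + Hc / (m_p * cp)
Denominator = 16.1 * 1.08 = 17.3880
Temperature rise = 46627 / 17.3880 = 2681.56 K
T_ad = 165 + 2681.56 = 2846.56 deg C


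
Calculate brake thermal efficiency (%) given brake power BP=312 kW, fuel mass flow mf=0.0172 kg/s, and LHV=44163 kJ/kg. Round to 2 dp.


eta_BTE = (BP / (mf * LHV)) * 100
Denominator = 0.0172 * 44163 = 759.6036 kW
eta_BTE = (312 / 759.6036) * 100 = 41.07%


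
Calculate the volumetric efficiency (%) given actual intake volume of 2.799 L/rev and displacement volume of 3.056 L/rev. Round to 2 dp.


eta_v = (V_actual / V_disp) * 100
Ratio = 2.799 / 3.056 = 0.9159
eta_v = 0.9159 * 100 = 91.59%


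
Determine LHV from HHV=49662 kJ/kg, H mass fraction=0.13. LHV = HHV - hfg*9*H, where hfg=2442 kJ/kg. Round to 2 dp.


LHV = HHV - hfg * 9 * H
Water correction = 2442 * 9 * 0.13 = 2857.140 kJ/kg
LHV = 49662 - 2857.140 = 46804.86 kJ/kg


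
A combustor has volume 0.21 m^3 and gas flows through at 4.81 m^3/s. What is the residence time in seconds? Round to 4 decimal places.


tau = V / Q_flow
tau = 0.21 / 4.81 = 0.0437 s


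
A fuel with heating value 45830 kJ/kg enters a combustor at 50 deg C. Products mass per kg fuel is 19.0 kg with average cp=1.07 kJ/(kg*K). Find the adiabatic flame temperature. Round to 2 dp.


T_ad = T_in + Hc / (m_p * cp)
Denominator = 19.0 * 1.07 = 20.3300
Temperature rise = 45830 / 20.3300 = 2254.30 K
T_ad = 50 + 2254.30 = 2304.30 deg C


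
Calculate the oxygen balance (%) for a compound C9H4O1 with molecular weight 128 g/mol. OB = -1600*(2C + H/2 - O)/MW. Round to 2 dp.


OB = -1600 * (2C + H/2 - O) / MW
Inner = 2*9 + 4/2 - 1 = 19.00
OB = -1600 * 19.00 / 128 = -237.50%


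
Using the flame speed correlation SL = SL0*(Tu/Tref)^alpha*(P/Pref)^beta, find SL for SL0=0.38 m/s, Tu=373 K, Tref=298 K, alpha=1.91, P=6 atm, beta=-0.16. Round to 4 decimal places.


SL = SL0 * (Tu/Tref)^alpha * (P/Pref)^beta
T ratio = 373/298 = 1.25167785
(T ratio)^alpha = 1.25167785^1.91 = 1.535362
(P/Pref)^beta = 6^(-0.16) = 0.750751
SL = 0.38 * 1.535362 * 0.750751 = 0.4380 m/s


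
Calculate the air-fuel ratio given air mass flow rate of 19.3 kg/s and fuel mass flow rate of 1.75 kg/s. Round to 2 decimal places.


AFR = m_air / m_fuel
AFR = 19.3 / 1.75 = 11.03


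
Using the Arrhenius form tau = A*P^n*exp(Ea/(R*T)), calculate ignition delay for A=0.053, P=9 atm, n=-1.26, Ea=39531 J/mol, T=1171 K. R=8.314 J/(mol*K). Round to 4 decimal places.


tau = A * P^n * exp(Ea/(R*T))
P^n = 9^(-1.26) = 0.06275588
Ea/(R*T) = 39531/(8.314*1171) = 4.060419
exp(Ea/(R*T)) = 57.998626
tau = 0.053 * 0.06275588 * 57.998626 = 0.1929 ms


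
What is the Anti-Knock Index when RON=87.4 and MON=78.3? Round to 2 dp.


AKI = (RON + MON) / 2
AKI = (87.4 + 78.3) / 2
AKI = 165.7 / 2 = 82.85


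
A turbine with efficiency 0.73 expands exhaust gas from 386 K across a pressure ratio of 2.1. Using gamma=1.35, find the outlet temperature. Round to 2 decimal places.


T_out = T_in * (1 - eta * (1 - PR^(-(gamma-1)/gamma)))
Exponent = -(1.35-1)/1.35 = -0.25925926
PR^exp = 2.1^(-0.25925926) = 0.82501466
Factor = 1 - 0.73*(1 - 0.82501466) = 0.87226070
T_out = 386 * 0.87226070 = 336.69 K


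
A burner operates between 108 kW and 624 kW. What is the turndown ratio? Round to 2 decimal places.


TDR = Q_max / Q_min
TDR = 624 / 108 = 5.78


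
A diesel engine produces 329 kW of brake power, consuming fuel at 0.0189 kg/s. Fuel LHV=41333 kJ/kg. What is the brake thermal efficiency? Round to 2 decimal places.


eta_BTE = (BP / (mf * LHV)) * 100
Denominator = 0.0189 * 41333 = 781.1937 kW
eta_BTE = (329 / 781.1937) * 100 = 42.12%


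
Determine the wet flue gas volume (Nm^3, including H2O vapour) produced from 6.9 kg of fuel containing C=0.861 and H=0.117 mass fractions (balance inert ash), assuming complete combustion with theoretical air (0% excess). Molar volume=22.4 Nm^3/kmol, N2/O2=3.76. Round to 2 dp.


Per kg fuel: CO2 = (C/12 kmol)*22.4 = (0.861/12)*22.4 = 1.60720 Nm^3
Per kg fuel: H2O = (H/2 kmol)*22.4 = (0.117/2)*22.4 = 1.31040 Nm^3
O2 needed per kg fuel = C/12 + H/4 = 0.861/12 + 0.117/4 = 0.10100000 kmol
Per kg fuel: N2 = O2*3.76*22.4 = 0.10100000*3.76*22.4 = 8.50662 Nm^3
Total per kg = 1.60720 + 1.31040 + 8.50662 = 11.42422 Nm^3
Total = 11.42422 * 6.9 = 78.83 Nm^3


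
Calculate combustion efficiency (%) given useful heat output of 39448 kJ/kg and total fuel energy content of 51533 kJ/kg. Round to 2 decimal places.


Efficiency = (Q_useful / Q_fuel) * 100
Efficiency = (39448 / 51533) * 100
Efficiency = 0.7655 * 100 = 76.55%


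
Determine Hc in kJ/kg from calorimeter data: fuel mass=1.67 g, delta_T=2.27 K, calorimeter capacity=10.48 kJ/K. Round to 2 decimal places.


Hc = C_cal * delta_T / m_fuel
Q_released = 10.48 * 2.27 = 23.7896 kJ
m_fuel = 1.67 g = 1.67/1000 kg = 0.001670 kg
Hc = 23.7896 / 0.001670 = 14245.27 kJ/kg


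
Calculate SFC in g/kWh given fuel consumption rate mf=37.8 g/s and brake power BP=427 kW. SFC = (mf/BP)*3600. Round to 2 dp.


SFC = (mf / BP) * 3600
Rate = 37.8 / 427 = 0.088525 g/(s*kW)
SFC = 0.088525 * 3600 = 318.69 g/kWh


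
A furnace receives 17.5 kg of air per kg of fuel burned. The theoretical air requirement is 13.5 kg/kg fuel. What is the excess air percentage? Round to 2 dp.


Excess air = actual - stoichiometric = 17.5 - 13.5 = 4.00 kg/kg fuel
Excess air % = (excess / stoich) * 100 = (4.00 / 13.5) * 100 = 29.63%


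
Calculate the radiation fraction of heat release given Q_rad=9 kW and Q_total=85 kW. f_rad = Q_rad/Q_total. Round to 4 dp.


f_rad = Q_rad / Q_total
f_rad = 9 / 85 = 0.1059


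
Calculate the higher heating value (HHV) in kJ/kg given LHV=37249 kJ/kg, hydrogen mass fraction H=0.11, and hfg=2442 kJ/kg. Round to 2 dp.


HHV = LHV + hfg * 9 * H
Water addition = 2442 * 9 * 0.11 = 2417.580 kJ/kg
HHV = 37249 + 2417.580 = 39666.58 kJ/kg


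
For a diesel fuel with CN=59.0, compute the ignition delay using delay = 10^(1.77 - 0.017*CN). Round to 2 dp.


delay = 10^(1.77 - 0.017*CN)
Exponent = 1.77 - 0.017*59.0 = 0.7670
delay = 10^0.7670 = 5.85 ms


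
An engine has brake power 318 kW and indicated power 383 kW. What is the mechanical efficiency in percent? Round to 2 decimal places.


eta_mech = (BP / IP) * 100
Ratio = 318 / 383 = 0.8303
eta_mech = 0.8303 * 100 = 83.03%


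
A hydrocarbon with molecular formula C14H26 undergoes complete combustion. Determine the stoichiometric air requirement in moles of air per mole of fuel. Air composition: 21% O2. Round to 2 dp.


Balanced combustion: C14H26 + 20.5 O2 -> 14 CO2 + 13 H2O
O2 needed = C + H/4 = 14 + 26/4 = 20.50 moles
Air moles = O2 / 0.21 = 20.50 / 0.21 = 97.62 moles air


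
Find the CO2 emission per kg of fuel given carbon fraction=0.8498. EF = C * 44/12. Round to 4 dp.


EF = C_frac * (M_CO2 / M_C)
EF = 0.8498 * (44/12)
EF = 0.8498 * 3.666667 = 3.1159 kg_CO2/kg_fuel


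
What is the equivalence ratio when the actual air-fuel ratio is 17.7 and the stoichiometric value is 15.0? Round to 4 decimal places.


phi = AFR_stoich / AFR_actual
phi = 15.0 / 17.7 = 0.8475


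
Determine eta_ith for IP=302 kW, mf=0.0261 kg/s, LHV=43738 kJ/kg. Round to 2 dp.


eta_ith = (IP / (mf * LHV)) * 100
Denominator = 0.0261 * 43738 = 1141.5618 kW
eta_ith = (302 / 1141.5618) * 100 = 26.45%


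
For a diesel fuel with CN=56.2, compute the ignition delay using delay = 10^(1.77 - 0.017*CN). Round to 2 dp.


delay = 10^(1.77 - 0.017*CN)
Exponent = 1.77 - 0.017*56.2 = 0.8146
delay = 10^0.8146 = 6.53 ms


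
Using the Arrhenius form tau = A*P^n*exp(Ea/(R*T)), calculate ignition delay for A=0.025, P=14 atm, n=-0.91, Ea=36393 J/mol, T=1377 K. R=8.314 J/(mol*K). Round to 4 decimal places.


tau = A * P^n * exp(Ea/(R*T))
P^n = 14^(-0.91) = 0.09057816
Ea/(R*T) = 36393/(8.314*1377) = 3.178878
exp(Ea/(R*T)) = 24.019795
tau = 0.025 * 0.09057816 * 24.019795 = 0.0544 ms


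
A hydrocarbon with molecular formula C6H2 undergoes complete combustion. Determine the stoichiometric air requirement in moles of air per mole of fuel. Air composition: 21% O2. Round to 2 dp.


Balanced combustion: C6H2 + 6.5 O2 -> 6 CO2 + 1 H2O
O2 needed = C + H/4 = 6 + 2/4 = 6.50 moles
Air moles = O2 / 0.21 = 6.50 / 0.21 = 30.95 moles air


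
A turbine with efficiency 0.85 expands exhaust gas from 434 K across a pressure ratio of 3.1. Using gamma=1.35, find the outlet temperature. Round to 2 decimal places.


T_out = T_in * (1 - eta * (1 - PR^(-(gamma-1)/gamma)))
Exponent = -(1.35-1)/1.35 = -0.25925926
PR^exp = 3.1^(-0.25925926) = 0.74577862
Factor = 1 - 0.85*(1 - 0.74577862) = 0.78391183
T_out = 434 * 0.78391183 = 340.22 K


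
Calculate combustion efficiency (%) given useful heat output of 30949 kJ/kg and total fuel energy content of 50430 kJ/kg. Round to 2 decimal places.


Efficiency = (Q_useful / Q_fuel) * 100
Efficiency = (30949 / 50430) * 100
Efficiency = 0.6137 * 100 = 61.37%


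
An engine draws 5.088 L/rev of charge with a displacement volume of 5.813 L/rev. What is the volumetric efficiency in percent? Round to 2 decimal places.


eta_v = (V_actual / V_disp) * 100
Ratio = 5.088 / 5.813 = 0.8753
eta_v = 0.8753 * 100 = 87.53%


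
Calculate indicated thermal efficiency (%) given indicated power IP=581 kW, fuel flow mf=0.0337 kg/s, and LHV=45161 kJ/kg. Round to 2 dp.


eta_ith = (IP / (mf * LHV)) * 100
Denominator = 0.0337 * 45161 = 1521.9257 kW
eta_ith = (581 / 1521.9257) * 100 = 38.18%


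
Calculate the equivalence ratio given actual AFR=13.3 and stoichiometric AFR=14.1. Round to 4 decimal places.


phi = AFR_stoich / AFR_actual
phi = 14.1 / 13.3 = 1.0602


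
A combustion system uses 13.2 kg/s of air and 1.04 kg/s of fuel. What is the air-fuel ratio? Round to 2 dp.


AFR = m_air / m_fuel
AFR = 13.2 / 1.04 = 12.69


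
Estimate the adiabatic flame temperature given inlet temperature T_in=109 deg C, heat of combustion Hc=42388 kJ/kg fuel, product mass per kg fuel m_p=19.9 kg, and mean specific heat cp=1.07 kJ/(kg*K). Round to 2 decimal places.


T_ad = T_in + Hc / (m_p * cp)
Denominator = 19.9 * 1.07 = 21.2930
Temperature rise = 42388 / 21.2930 = 1990.70 K
T_ad = 109 + 1990.70 = 2099.70 deg C


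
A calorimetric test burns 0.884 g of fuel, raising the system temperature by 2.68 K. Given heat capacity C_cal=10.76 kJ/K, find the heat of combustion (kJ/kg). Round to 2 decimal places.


Hc = C_cal * delta_T / m_fuel
Q_released = 10.76 * 2.68 = 28.8368 kJ
m_fuel = 0.884 g = 0.884/1000 kg = 0.000884 kg
Hc = 28.8368 / 0.000884 = 32620.81 kJ/kg


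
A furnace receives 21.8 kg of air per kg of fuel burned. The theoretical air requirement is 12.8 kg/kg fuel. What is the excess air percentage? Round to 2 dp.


Excess air = actual - stoichiometric = 21.8 - 12.8 = 9.00 kg/kg fuel
Excess air % = (excess / stoich) * 100 = (9.00 / 12.8) * 100 = 70.31%


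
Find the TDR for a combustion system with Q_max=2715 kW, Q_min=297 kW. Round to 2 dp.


TDR = Q_max / Q_min
TDR = 2715 / 297 = 9.14


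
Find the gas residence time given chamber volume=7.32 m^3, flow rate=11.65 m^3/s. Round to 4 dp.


tau = V / Q_flow
tau = 7.32 / 11.65 = 0.6283 s


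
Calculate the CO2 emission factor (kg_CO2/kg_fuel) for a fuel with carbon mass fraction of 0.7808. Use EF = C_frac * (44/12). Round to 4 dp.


EF = C_frac * (M_CO2 / M_C)
EF = 0.7808 * (44/12)
EF = 0.7808 * 3.666667 = 2.8629 kg_CO2/kg_fuel


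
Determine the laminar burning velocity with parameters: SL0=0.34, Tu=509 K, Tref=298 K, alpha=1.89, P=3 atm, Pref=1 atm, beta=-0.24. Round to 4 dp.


SL = SL0 * (Tu/Tref)^alpha * (P/Pref)^beta
T ratio = 509/298 = 1.70805369
(T ratio)^alpha = 1.70805369^1.89 = 2.750603
(P/Pref)^beta = 3^(-0.24) = 0.768229
SL = 0.34 * 2.750603 * 0.768229 = 0.7185 m/s


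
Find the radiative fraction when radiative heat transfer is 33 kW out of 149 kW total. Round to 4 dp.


f_rad = Q_rad / Q_total
f_rad = 33 / 149 = 0.2215


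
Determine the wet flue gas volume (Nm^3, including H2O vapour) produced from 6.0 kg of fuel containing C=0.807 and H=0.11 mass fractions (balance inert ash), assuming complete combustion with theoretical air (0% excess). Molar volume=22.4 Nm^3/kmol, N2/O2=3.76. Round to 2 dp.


Per kg fuel: CO2 = (C/12 kmol)*22.4 = (0.807/12)*22.4 = 1.50640 Nm^3
Per kg fuel: H2O = (H/2 kmol)*22.4 = (0.11/2)*22.4 = 1.23200 Nm^3
O2 needed per kg fuel = C/12 + H/4 = 0.807/12 + 0.11/4 = 0.09475000 kmol
Per kg fuel: N2 = O2*3.76*22.4 = 0.09475000*3.76*22.4 = 7.98022 Nm^3
Total per kg = 1.50640 + 1.23200 + 7.98022 = 10.71862 Nm^3
Total = 10.71862 * 6.0 = 64.31 Nm^3


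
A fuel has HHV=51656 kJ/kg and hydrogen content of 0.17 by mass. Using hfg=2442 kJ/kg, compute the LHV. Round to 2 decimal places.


LHV = HHV - hfg * 9 * H
Water correction = 2442 * 9 * 0.17 = 3736.260 kJ/kg
LHV = 51656 - 3736.260 = 47919.74 kJ/kg


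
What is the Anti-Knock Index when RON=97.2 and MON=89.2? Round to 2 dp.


AKI = (RON + MON) / 2
AKI = (97.2 + 89.2) / 2
AKI = 186.4 / 2 = 93.20


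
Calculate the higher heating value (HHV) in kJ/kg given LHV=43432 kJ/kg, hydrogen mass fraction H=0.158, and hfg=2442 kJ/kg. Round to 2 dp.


HHV = LHV + hfg * 9 * H
Water addition = 2442 * 9 * 0.158 = 3472.524 kJ/kg
HHV = 43432 + 3472.524 = 46904.52 kJ/kg


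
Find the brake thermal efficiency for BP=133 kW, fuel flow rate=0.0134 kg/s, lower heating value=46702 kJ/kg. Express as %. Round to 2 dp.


eta_BTE = (BP / (mf * LHV)) * 100
Denominator = 0.0134 * 46702 = 625.8068 kW
eta_BTE = (133 / 625.8068) * 100 = 21.25%


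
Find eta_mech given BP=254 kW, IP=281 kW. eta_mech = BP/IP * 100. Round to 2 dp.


eta_mech = (BP / IP) * 100
Ratio = 254 / 281 = 0.9039
eta_mech = 0.9039 * 100 = 90.39%


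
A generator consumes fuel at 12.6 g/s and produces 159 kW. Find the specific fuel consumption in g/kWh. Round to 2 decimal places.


SFC = (mf / BP) * 3600
Rate = 12.6 / 159 = 0.079245 g/(s*kW)
SFC = 0.079245 * 3600 = 285.28 g/kWh


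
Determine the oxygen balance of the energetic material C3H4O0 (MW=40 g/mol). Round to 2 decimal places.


OB = -1600 * (2C + H/2 - O) / MW
Inner = 2*3 + 4/2 - 0 = 8.00
OB = -1600 * 8.00 / 40 = -320.00%


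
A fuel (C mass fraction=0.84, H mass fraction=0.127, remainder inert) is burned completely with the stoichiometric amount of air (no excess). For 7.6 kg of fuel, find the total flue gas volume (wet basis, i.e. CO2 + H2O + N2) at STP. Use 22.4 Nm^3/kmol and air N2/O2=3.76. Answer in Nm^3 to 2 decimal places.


Per kg fuel: CO2 = (C/12 kmol)*22.4 = (0.84/12)*22.4 = 1.56800 Nm^3
Per kg fuel: H2O = (H/2 kmol)*22.4 = (0.127/2)*22.4 = 1.42240 Nm^3
O2 needed per kg fuel = C/12 + H/4 = 0.84/12 + 0.127/4 = 0.10175000 kmol
Per kg fuel: N2 = O2*3.76*22.4 = 0.10175000*3.76*22.4 = 8.56979 Nm^3
Total per kg = 1.56800 + 1.42240 + 8.56979 = 11.56019 Nm^3
Total = 11.56019 * 7.6 = 87.86 Nm^3


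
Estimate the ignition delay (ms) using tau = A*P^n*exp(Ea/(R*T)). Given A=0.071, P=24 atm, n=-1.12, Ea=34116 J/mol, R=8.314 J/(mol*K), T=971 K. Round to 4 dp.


tau = A * P^n * exp(Ea/(R*T))
P^n = 24^(-1.12) = 0.02845532
Ea/(R*T) = 34116/(8.314*971) = 4.225994
exp(Ea/(R*T)) = 68.442488
tau = 0.071 * 0.02845532 * 68.442488 = 0.1383 ms


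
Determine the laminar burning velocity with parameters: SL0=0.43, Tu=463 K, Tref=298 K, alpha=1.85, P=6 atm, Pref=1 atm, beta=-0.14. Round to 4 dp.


SL = SL0 * (Tu/Tref)^alpha * (P/Pref)^beta
T ratio = 463/298 = 1.55369128
(T ratio)^alpha = 1.55369128^1.85 = 2.259565
(P/Pref)^beta = 6^(-0.14) = 0.778142
SL = 0.43 * 2.259565 * 0.778142 = 0.7561 m/s


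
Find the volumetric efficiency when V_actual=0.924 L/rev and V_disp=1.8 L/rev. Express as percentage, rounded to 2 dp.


eta_v = (V_actual / V_disp) * 100
Ratio = 0.924 / 1.8 = 0.5133
eta_v = 0.5133 * 100 = 51.33%


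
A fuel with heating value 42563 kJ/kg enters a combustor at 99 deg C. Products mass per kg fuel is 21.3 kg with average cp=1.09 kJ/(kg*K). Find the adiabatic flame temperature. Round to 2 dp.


T_ad = T_in + Hc / (m_p * cp)
Denominator = 21.3 * 1.09 = 23.2170
Temperature rise = 42563 / 23.2170 = 1833.27 K
T_ad = 99 + 1833.27 = 1932.27 deg C


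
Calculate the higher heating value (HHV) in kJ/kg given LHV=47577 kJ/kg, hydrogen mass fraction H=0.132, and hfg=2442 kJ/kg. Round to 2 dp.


HHV = LHV + hfg * 9 * H
Water addition = 2442 * 9 * 0.132 = 2901.096 kJ/kg
HHV = 47577 + 2901.096 = 50478.10 kJ/kg


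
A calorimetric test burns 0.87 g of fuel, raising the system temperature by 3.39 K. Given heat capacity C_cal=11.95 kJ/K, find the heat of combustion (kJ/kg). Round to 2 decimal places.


Hc = C_cal * delta_T / m_fuel
Q_released = 11.95 * 3.39 = 40.5105 kJ
m_fuel = 0.87 g = 0.87/1000 kg = 0.000870 kg
Hc = 40.5105 / 0.000870 = 46563.79 kJ/kg


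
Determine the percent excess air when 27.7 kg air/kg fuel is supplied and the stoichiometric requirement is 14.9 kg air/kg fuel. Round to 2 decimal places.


Excess air = actual - stoichiometric = 27.7 - 14.9 = 12.80 kg/kg fuel
Excess air % = (excess / stoich) * 100 = (12.80 / 14.9) * 100 = 85.91%


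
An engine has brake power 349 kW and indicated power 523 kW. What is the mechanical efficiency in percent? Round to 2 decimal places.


eta_mech = (BP / IP) * 100
Ratio = 349 / 523 = 0.6673
eta_mech = 0.6673 * 100 = 66.73%


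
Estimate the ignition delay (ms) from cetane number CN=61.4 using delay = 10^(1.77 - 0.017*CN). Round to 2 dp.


delay = 10^(1.77 - 0.017*CN)
Exponent = 1.77 - 0.017*61.4 = 0.7262
delay = 10^0.7262 = 5.32 ms


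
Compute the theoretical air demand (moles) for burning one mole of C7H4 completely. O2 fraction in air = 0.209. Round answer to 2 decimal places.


Balanced combustion: C7H4 + 8 O2 -> 7 CO2 + 2 H2O
O2 needed = C + H/4 = 7 + 4/4 = 8.00 moles
Air moles = O2 / 0.209 = 8.00 / 0.209 = 38.28 moles air


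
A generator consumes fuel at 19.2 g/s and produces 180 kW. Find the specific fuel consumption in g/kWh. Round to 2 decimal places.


SFC = (mf / BP) * 3600
Rate = 19.2 / 180 = 0.106667 g/(s*kW)
SFC = 0.106667 * 3600 = 384.00 g/kWh


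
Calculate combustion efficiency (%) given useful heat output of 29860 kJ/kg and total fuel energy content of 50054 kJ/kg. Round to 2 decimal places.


Efficiency = (Q_useful / Q_fuel) * 100
Efficiency = (29860 / 50054) * 100
Efficiency = 0.5966 * 100 = 59.66%
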